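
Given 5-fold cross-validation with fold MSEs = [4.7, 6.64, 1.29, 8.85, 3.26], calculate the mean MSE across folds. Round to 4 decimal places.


Add all fold MSEs: 24.7400.
Divide by k = 5: 24.7400/5 = 4.9480.

4.9480


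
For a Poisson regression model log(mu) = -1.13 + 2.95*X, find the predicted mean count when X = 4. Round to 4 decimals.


Linear predictor: eta = -1.13 + (2.95)(4) = 10.6700.
Expected count: mu = exp(10.6700) = 43044.9415.

43044.9415


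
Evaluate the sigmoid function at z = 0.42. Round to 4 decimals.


First, exp(-0.4200) = 0.6570.
Then sigma(z) = 1/(1 + 0.6570) = 0.6035.

0.6035


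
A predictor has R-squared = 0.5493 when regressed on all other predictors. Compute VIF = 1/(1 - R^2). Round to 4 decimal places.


VIF = 1 / (1 - 0.5493).
= 1 / 0.4507 = 2.2188.

2.2188


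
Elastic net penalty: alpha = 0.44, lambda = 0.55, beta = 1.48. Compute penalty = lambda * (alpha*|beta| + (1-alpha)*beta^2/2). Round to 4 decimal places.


Compute:
L1 = 0.44 * 1.48 = 0.6512.
L2 = 0.56 * 1.48^2 / 2 = 0.6133.
Penalty = 0.55 * (0.6512 + 0.6133) = 0.6955.

0.6955


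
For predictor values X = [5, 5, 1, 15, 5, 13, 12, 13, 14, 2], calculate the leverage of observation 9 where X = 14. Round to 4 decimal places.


Compute xbar = 8.5000 with n = 10 observations.
SXX = 260.5000.
Leverage = 1/10 + (14 - 8.5000)^2/260.5000 = 0.2161.

0.2161


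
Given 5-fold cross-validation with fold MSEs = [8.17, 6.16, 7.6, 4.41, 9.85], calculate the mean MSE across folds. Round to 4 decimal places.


Add all fold MSEs: 36.1900.
Divide by k = 5: 36.1900/5 = 7.2380.

7.2380


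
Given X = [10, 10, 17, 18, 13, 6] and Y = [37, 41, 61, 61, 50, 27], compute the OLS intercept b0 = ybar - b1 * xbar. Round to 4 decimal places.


Compute b1 = 2.9494 from the OLS formula.
With xbar = 12.3333 and ybar = 46.1667, the intercept is:
b0 = 46.1667 - 2.9494 * 12.3333 = 9.7911.

9.7911


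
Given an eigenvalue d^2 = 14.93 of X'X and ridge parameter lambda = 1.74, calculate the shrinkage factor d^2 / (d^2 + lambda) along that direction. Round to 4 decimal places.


Denominator = d^2 + lambda = 14.93 + 1.74 = 16.6700.
Shrinkage = 14.93 / 16.6700 = 0.8956.

0.8956


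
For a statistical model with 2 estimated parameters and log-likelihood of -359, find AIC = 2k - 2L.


AIC = 2k - 2*loglik = 2(2) - 2(-359).
= 4 + 718 = 722.

722


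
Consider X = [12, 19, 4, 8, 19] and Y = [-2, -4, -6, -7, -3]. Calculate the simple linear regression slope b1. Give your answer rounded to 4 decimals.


Calculate xbar = 12.4000, ybar = -4.4000.
S_xx = 177.2000, S_xy = 35.8000.
Using b1 = S_xy / S_xx = 35.8000 / 177.2000, we get b1 = 0.2020.

0.2020


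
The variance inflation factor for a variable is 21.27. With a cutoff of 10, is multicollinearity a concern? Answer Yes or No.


Check: VIF = 21.27 vs threshold = 10.
Since 21.27 >= 10, the answer is Yes.

Yes


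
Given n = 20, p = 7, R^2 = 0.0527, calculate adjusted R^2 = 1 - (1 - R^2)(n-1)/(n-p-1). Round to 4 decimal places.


Adjusted R^2 = 1 - (1 - R^2) * (n-1)/(n-p-1).
(1 - R^2) = 0.9473.
(n-1)/(n-p-1) = 19/12.
(1 - R^2) * (n-1) = 0.9473 * 19 = 17.9987.
Divide by (n-p-1): 17.9987 / 12 = 1.4999.
Adj R^2 = 1 - 1.4999 = -0.4999.

-0.4999


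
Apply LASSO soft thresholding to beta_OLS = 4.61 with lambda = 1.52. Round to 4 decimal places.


Check: |4.61| = 4.61 vs lambda = 1.52.
Since |beta| > lambda, coefficient = sign(beta)*(|beta| - lambda) = 3.0900.
Soft-thresholded coefficient = 3.0900.

3.0900


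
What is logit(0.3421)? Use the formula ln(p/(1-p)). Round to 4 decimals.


Compute the odds: 0.3421/0.6579 = 0.5200.
Take the natural log: ln(0.5200) = -0.6539.

-0.6539


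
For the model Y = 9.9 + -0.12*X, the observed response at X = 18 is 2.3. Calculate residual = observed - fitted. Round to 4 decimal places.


Fitted value at X = 18 is yhat = 9.9 + -0.12*18 = 7.7400.
Residual = 2.3 - 7.7400 = -5.4400.

-5.4400


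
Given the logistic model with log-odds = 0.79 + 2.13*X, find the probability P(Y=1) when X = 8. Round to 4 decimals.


z = 0.79 + 2.13 * 8 = 17.8300.
Sigmoid: P = 1 / (1 + exp(-17.8300)) = 1.0000.

1.0000


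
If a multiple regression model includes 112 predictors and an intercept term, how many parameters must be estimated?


Including the intercept, the model has 112 predictor coefficients + 1 intercept.
Total = 113.

113


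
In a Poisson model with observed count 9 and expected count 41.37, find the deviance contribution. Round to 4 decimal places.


First: ln(9/41.37) = -1.525331.
Then: 9 * -1.525331 = -13.727979.
y - mu = 9 - 41.37 = -32.37.
D = 2(-13.727979 - -32.37) = 37.284042, which rounds to 37.2840.

37.2840


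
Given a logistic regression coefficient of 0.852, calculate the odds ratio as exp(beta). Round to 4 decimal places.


Odds ratio = exp(beta) = exp(0.852).
= 2.3443.

2.3443


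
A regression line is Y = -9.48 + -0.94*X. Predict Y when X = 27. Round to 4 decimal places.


Predicted value:
Y = -9.48 + (-0.94)(27) = -9.48 + -25.3800 = -34.8600.

-34.8600


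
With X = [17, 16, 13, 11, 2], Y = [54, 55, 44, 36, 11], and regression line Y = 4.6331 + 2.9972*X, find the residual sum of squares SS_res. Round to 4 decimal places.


Compute predicted values, then residuals = yi - yhat_i.
Residuals: [-1.5855, 2.4117, 0.4033, -1.6023, 0.3725].
SSres = sum(residual^2) = 11.1989.

11.1989


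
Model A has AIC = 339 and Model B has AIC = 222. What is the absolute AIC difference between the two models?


Compute |339 - 222| = 117.
Model B has the smaller AIC.

117


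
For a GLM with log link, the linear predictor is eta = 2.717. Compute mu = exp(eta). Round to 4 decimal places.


Apply the inverse link:
mu = e^2.717 = 15.1348.

15.1348


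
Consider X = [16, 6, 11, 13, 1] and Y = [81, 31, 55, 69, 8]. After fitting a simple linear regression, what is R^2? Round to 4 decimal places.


The fitted line is Y = 2.3059 + 4.9462*X.
SSres = 10.3909, SStot = 3464.8000.
R^2 = 1 - SSres/SStot = 0.9970.

0.9970


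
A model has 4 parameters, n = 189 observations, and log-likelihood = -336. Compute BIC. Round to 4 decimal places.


k * ln(n) = 4 * ln(189) = 4 * 5.241747 = 20.966988.
-2 * loglik = -2 * (-336) = 672.
BIC = 20.966988 + 672 = 692.966988, which rounds to 692.9670.

692.9670


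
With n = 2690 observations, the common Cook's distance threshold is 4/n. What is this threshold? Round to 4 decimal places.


The threshold is 4/n.
4/2690 = 0.0015.

0.0015


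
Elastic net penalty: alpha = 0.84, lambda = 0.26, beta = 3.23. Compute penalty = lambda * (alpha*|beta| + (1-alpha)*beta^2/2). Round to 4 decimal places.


alpha * |beta| = 0.84 * 3.23 = 2.7132.
(1-alpha) * beta^2/2 = 0.16 * 10.4329/2 = 0.8346.
Total = 0.26 * (2.7132 + 0.8346) = 0.9224.

0.9224


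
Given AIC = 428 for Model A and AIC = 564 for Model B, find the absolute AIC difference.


Compute |428 - 564| = 136.
Model A has the smaller AIC.

136


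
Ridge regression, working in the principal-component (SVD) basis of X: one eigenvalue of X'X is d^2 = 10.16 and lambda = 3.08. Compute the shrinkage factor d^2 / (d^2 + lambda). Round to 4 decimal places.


Compute the denominator: 10.16 + 3.08 = 13.2400.
Shrinkage factor = 10.16 / 13.2400 = 0.7674.

0.7674


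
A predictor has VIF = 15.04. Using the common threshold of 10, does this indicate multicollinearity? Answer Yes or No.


Compare VIF = 15.04 to the threshold of 10.
15.04 >= 10, so the answer is Yes.

Yes


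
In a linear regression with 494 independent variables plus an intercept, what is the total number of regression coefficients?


Including the intercept, the model has 494 predictor coefficients + 1 intercept.
Total = 495.

495


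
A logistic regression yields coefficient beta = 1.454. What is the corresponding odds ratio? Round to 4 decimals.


The odds ratio is computed as:
OR = e^(1.454) = 4.2802.

4.2802


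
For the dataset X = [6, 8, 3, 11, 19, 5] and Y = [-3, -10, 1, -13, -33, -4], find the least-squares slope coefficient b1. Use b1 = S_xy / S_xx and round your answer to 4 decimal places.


Calculate xbar = 8.6667, ybar = -10.3333.
S_xx = 165.3333, S_xy = -347.6667.
Using b1 = S_xy / S_xx = -347.6667 / 165.3333, we get b1 = -2.1028.

-2.1028


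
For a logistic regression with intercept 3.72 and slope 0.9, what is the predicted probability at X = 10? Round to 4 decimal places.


z = 3.72 + 0.9 * 10 = 12.7200.
Sigmoid: P = 1 / (1 + exp(-12.7200)) = 1.0000.

1.0000


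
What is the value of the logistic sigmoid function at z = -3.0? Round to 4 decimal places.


exp(3.0000) = 20.0855.
1 + exp(-z) = 21.0855.
sigmoid = 1/21.0855 = 0.0474.

0.0474


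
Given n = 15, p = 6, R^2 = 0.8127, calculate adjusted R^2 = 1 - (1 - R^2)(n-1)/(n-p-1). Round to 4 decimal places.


Plug in: Adj R^2 = 1 - (1 - 0.8127) * 14/8.
= 1 - 0.1873 * 14/8
= 1 - 2.6222 / 8
= 1 - 0.3278 = 0.6722.

0.6722


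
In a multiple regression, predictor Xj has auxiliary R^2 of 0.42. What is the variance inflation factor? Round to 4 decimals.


VIF = 1 / (1 - 0.42).
= 1 / 0.58 = 1.7241.

1.7241


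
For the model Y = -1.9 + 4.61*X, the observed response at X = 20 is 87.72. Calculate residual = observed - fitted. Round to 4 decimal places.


Fitted value at X = 20 is yhat = -1.9 + 4.61*20 = 90.3000.
Residual = 87.72 - 90.3000 = -2.5800.

-2.5800


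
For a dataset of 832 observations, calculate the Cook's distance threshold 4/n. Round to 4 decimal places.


The threshold is 4/n.
4/832 = 0.0048.

0.0048


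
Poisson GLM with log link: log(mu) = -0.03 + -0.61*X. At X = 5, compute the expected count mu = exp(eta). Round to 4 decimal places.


Compute eta = -0.03 + -0.61 * 5 = -3.0800.
Apply inverse link: mu = e^-3.0800 = 0.0460.

0.0460


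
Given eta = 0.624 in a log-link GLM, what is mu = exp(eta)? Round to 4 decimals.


The inverse log link gives:
mu = exp(0.624) = 1.8664.

1.8664


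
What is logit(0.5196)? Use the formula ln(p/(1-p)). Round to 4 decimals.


The odds are p/(1-p) = 0.5196 / 0.4804 = 1.0816.
logit(p) = ln(1.0816) = 0.0784.

0.0784


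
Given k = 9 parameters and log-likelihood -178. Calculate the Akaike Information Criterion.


AIC = 2k - 2*loglik = 2(9) - 2(-178).
= 18 + 356 = 374.

374


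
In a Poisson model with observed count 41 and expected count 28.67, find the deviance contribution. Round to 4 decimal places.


Compute y*ln(y/mu) = 41*ln(41/28.67) = 41*0.357721 = 14.666561.
y - mu = 12.33.
D = 2*(14.666561 - (12.33)) = 4.673122, which rounds to 4.6731.

4.6731


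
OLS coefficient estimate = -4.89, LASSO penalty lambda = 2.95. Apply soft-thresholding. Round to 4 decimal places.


Check: |-4.89| = 4.89 vs lambda = 2.95.
Since |beta| > lambda, coefficient = sign(beta)*(|beta| - lambda) = -1.9400.
Soft-thresholded coefficient = -1.9400.

-1.9400


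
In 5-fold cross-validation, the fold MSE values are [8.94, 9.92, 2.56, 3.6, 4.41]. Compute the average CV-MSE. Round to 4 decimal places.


Add all fold MSEs: 29.4300.
Divide by k = 5: 29.4300/5 = 5.8860.

5.8860


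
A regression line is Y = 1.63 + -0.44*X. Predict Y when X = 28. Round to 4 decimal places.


Plug X = 28 into Y = 1.63 + -0.44*X:
Y = 1.63 + -12.3200 = -10.6900.

-10.6900


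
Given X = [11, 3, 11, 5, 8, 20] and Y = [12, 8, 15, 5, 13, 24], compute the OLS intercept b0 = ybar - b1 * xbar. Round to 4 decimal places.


The slope is b1 = 1.0353.
Sample means are xbar = 9.6667 and ybar = 12.8333.
Intercept: b0 = 12.8333 - (1.0353)(9.6667) = 2.8253.

2.8253


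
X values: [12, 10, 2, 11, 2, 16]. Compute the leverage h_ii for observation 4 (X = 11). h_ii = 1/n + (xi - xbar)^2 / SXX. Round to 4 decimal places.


n = 6, xbar = 8.8333.
SXX = sum((xi - xbar)^2) = 160.8333.
h = 1/6 + (11 - 8.8333)^2 / 160.8333 = 0.1959.

0.1959


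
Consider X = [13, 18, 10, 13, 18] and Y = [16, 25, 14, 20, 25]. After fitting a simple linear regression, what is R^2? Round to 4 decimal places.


The fitted line is Y = 0.0976 + 1.3821*X.
SSres = 8.0163, SStot = 102.0000.
R^2 = 1 - SSres/SStot = 0.9214.

0.9214


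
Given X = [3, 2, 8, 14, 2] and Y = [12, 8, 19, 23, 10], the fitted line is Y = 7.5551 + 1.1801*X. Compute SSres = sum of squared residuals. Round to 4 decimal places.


Compute predicted values, then residuals = yi - yhat_i.
Residuals: [0.9046, -1.9153, 2.0041, -1.0765, 0.0847].
SSres = sum(residual^2) = 9.6691.

9.6691


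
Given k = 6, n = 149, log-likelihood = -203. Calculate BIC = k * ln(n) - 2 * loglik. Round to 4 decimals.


Compute k*ln(n) = 6*ln(149) = 6*5.003946 = 30.023676.
Then -2*loglik = 406.
BIC = 30.023676 + 406 = 436.023676, which rounds to 436.0237.

436.0237


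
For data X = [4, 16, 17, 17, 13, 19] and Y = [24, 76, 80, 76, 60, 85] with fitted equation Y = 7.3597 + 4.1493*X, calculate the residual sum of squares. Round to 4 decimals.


Predicted values from Y = 7.3597 + 4.1493*X.
Residuals: [0.0431, 2.2515, 2.1022, -1.8978, -1.3006, -1.1964].
SSres = 16.2149.

16.2149


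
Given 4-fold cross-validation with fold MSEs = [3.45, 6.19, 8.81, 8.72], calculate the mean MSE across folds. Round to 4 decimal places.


Add all fold MSEs: 27.1700.
Divide by k = 4: 27.1700/4 = 6.7925.

6.7925


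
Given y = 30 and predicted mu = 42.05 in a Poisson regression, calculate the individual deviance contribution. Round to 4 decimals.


First: ln(30/42.05) = -0.337662.
Then: 30 * -0.337662 = -10.129860.
y - mu = 30 - 42.05 = -12.05.
D = 2(-10.129860 - -12.05) = 3.840280, which rounds to 3.8403.

3.8403


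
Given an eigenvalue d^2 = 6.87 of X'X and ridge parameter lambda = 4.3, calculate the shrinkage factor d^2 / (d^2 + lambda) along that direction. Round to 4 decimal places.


Denominator = d^2 + lambda = 6.87 + 4.3 = 11.1700.
Shrinkage = 6.87 / 11.1700 = 0.6150.

0.6150


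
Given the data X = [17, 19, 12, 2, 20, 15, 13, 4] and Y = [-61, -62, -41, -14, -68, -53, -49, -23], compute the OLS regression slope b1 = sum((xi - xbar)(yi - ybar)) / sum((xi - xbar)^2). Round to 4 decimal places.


The sample means are xbar = 12.7500 and ybar = -46.3750.
Compute S_xx = 307.5000 and S_xy = -888.7500.
Slope b1 = S_xy / S_xx = -888.7500 / 307.5000 = -2.8902.

-2.8902


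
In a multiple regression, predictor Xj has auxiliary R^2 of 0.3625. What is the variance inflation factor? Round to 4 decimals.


Denominator: 1 - 0.3625 = 0.6375.
VIF = 1 / 0.6375 = 1.5686.

1.5686


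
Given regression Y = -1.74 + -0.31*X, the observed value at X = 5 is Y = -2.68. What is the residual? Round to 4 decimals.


Predicted = -1.74 + -0.31 * 5 = -3.2900.
Residual = -2.68 - -3.2900 = 0.6100.

0.6100


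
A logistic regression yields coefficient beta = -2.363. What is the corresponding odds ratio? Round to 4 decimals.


Odds ratio = exp(beta) = exp(-2.363).
= 0.0941.

0.0941


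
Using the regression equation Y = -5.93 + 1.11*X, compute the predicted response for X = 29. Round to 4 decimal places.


Substitute X = 29 into the equation:
Y = -5.93 + 1.11 * 29 = -5.93 + 32.1900 = 26.2600.

26.2600


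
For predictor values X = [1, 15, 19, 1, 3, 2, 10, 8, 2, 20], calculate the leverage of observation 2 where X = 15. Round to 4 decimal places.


Mean of X: xbar = 8.1000.
SXX = 512.9000.
For X = 15: h = 1/10 + (15 - 8.1000)^2/512.9000 = 0.1928.

0.1928


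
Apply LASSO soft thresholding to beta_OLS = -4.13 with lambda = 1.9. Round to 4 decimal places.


Check: |-4.13| = 4.13 vs lambda = 1.9.
Since |beta| > lambda, coefficient = sign(beta)*(|beta| - lambda) = -2.2300.
Soft-thresholded coefficient = -2.2300.

-2.2300


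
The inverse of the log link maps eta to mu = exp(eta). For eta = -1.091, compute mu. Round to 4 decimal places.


Apply the inverse link:
mu = e^-1.091 = 0.3359.

0.3359


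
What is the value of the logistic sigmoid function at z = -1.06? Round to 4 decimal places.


exp(1.0600) = 2.8864.
1 + exp(-z) = 3.8864.
sigmoid = 1/3.8864 = 0.2573.

0.2573


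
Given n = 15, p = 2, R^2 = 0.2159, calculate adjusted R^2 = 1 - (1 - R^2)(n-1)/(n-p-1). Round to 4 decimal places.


Adjusted R^2 = 1 - (1 - R^2) * (n-1)/(n-p-1).
(1 - R^2) = 0.7841.
(n-1)/(n-p-1) = 14/12.
(1 - R^2) * (n-1) = 0.7841 * 14 = 10.9774.
Divide by (n-p-1): 10.9774 / 12 = 0.9148.
Adj R^2 = 1 - 0.9148 = 0.0852.

0.0852


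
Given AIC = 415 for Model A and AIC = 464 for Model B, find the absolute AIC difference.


Compute |415 - 464| = 49.
Model A has the smaller AIC.

49


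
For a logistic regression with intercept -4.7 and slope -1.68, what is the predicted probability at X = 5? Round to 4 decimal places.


Compute z = -4.7 + (-1.68)(5) = -13.1000.
exp(-z) = 488942.4146.
P = 1/(1 + 488942.4146) = 0.0000.

0.0000


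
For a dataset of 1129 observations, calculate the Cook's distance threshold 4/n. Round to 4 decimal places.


Cook's distance cutoff = 4/n = 4/1129.
= 0.0035.

0.0035


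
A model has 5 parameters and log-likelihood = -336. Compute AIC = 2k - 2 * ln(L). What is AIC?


AIC = 2*5 - 2*(-336).
= 10 + 672 = 682.

682


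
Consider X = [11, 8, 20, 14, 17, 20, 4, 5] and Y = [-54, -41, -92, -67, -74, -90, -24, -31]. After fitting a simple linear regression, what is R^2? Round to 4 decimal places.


The fitted line is Y = -9.1001 + -4.0424*X.
SSres = 25.3607, SStot = 4696.8750.
R^2 = 1 - SSres/SStot = 0.9946.

0.9946


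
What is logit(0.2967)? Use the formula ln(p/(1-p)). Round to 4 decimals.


The odds are p/(1-p) = 0.2967 / 0.7033 = 0.4219.
logit(p) = ln(0.4219) = -0.8631.

-0.8631


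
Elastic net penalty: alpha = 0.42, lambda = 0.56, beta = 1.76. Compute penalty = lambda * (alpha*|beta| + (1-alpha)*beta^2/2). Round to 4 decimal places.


alpha * |beta| = 0.42 * 1.76 = 0.7392.
(1-alpha) * beta^2/2 = 0.58 * 3.0976/2 = 0.8983.
Total = 0.56 * (0.7392 + 0.8983) = 0.9170.

0.9170


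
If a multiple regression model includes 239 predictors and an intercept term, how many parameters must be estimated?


Total coefficients = number of predictors + 1 (for the intercept).
= 239 + 1 = 240.

240


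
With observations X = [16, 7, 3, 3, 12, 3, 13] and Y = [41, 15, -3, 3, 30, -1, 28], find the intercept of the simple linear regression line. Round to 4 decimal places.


First find the slope: b1 = 3.1066.
Means: xbar = 8.1429, ybar = 16.1429.
b0 = ybar - b1 * xbar = 16.1429 - 3.1066 * 8.1429 = -9.1540.

-9.1540


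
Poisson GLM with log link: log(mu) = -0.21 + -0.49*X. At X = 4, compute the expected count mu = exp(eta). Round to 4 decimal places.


Compute eta = -0.21 + -0.49 * 4 = -2.1700.
Apply inverse link: mu = e^-2.1700 = 0.1142.

0.1142


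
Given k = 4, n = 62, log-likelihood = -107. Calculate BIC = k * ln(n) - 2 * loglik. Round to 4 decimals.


Compute k*ln(n) = 4*ln(62) = 4*4.127134 = 16.508536.
Then -2*loglik = 214.
BIC = 16.508536 + 214 = 230.508536, which rounds to 230.5085.

230.5085


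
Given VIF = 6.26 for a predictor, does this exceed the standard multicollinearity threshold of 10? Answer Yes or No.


The threshold is 10.
VIF = 6.26 is < 10.
Multicollinearity indication: No.

No


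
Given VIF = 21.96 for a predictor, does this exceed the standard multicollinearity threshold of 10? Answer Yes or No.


The threshold is 10.
VIF = 21.96 is >= 10.
Multicollinearity indication: Yes.

Yes


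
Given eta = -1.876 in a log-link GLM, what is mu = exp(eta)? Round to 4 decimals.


The inverse log link gives:
mu = exp(-1.876) = 0.1532.

0.1532


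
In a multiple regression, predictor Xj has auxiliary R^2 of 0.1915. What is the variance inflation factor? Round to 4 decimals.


Using VIF = 1/(1 - R^2_j):
1 - 0.1915 = 0.8085.
VIF = 1.2369.

1.2369


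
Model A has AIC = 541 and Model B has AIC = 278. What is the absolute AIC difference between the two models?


|AIC_A - AIC_B| = |541 - 278| = 263.
Model B is preferred (lower AIC).

263


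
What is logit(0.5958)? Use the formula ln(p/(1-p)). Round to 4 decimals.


The odds are p/(1-p) = 0.5958 / 0.4042 = 1.4740.
logit(p) = ln(1.4740) = 0.3880.

0.3880


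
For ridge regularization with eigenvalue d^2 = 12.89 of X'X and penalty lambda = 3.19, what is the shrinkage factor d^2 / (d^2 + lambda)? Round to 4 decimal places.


Compute the denominator: 12.89 + 3.19 = 16.0800.
Shrinkage factor = 12.89 / 16.0800 = 0.8016.

0.8016


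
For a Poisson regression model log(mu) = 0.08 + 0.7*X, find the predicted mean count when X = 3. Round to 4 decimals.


Linear predictor: eta = 0.08 + (0.7)(3) = 2.1800.
Expected count: mu = exp(2.1800) = 8.8463.

8.8463


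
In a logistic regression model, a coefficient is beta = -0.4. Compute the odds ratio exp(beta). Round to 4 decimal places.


Odds ratio = exp(beta) = exp(-0.4).
= 0.6703.

0.6703


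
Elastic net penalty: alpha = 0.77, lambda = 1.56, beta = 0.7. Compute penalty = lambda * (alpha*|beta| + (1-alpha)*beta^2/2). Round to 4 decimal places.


Compute:
L1 = 0.77 * 0.7 = 0.5390.
L2 = 0.23 * 0.7^2 / 2 = 0.0564.
Penalty = 1.56 * (0.5390 + 0.0564) = 0.9287.

0.9287


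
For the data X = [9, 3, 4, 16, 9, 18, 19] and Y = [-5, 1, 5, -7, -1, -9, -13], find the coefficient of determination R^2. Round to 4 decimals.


Fit the OLS line: b0 = 5.7086, b1 = -0.8841.
SSres = 28.5232.
SStot = 230.8571.
R^2 = 1 - 28.5232/230.8571 = 0.8764.

0.8764


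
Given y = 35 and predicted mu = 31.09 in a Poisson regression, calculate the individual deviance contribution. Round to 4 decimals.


y/mu = 35/31.09 = 1.125764 (approx.), and ln(35/31.09) = 0.118462.
y * ln(y/mu) = 35 * 0.118462 = 4.146170.
y - mu = 3.91.
D = 2 * (4.146170 - 3.91) = 0.472340, which rounds to 0.4723.

0.4723


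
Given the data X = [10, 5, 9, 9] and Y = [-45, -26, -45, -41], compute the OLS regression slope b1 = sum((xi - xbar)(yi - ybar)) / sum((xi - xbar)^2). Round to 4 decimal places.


First compute the means: xbar = 8.2500, ybar = -39.2500.
Then S_xx = sum((xi - xbar)^2) = 14.7500.
S_xy = sum((xi - xbar)(yi - ybar)) = -58.7500.
b1 = S_xy / S_xx = -58.7500 / 14.7500 = -3.9831.

-3.9831


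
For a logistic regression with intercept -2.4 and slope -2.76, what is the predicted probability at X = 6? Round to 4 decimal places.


z = -2.4 + -2.76 * 6 = -18.9600.
Sigmoid: P = 1 / (1 + exp(18.9600)) = 0.0000.

0.0000


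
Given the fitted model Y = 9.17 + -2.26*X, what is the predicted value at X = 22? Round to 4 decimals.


Predicted value:
Y = 9.17 + (-2.26)(22) = 9.17 + -49.7200 = -40.5500.

-40.5500


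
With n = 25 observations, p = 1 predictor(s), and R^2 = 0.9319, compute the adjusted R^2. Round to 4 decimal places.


Plug in: Adj R^2 = 1 - (1 - 0.9319) * 24/23.
= 1 - 0.0681 * 24/23
= 1 - 1.6344 / 23
= 1 - 0.0711 = 0.9289.

0.9289


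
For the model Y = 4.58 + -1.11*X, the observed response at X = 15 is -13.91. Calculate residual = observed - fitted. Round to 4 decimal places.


Compute yhat = 4.58 + (-1.11)(15) = -12.0700.
Residual = actual - predicted = -13.91 - -12.0700 = -1.8400.

-1.8400


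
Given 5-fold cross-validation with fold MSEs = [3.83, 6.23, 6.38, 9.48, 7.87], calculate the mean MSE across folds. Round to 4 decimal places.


Add all fold MSEs: 33.7900.
Divide by k = 5: 33.7900/5 = 6.7580.

6.7580


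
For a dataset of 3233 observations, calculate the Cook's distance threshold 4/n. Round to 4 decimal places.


Using the rule of thumb:
Threshold = 4 / 3233 = 0.0012.

0.0012


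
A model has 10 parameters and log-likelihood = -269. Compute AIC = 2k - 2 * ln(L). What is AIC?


AIC = 2*10 - 2*(-269).
= 20 + 538 = 558.

558


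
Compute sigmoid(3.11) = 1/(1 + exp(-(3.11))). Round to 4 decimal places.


First, exp(-3.1100) = 0.0446.
Then sigma(z) = 1/(1 + 0.0446) = 0.9573.

0.9573


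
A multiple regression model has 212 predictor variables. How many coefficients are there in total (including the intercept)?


Total coefficients = number of predictors + 1 (for the intercept).
= 212 + 1 = 213.

213


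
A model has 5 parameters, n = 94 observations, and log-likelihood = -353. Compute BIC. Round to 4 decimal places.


Compute k*ln(n) = 5*ln(94) = 5*4.543295 = 22.716475.
Then -2*loglik = 706.
BIC = 22.716475 + 706 = 728.716475, which rounds to 728.7165.

728.7165


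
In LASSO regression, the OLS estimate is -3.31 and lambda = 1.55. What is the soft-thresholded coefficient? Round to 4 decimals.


|beta_OLS| = 3.31.
lambda = 1.55.
Since |beta| > lambda, coefficient = sign(beta)*(|beta| - lambda) = -1.7600.
Result = -1.7600.

-1.7600


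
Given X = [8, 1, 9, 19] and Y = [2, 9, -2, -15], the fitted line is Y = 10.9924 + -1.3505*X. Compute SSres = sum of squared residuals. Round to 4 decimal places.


Compute predicted values, then residuals = yi - yhat_i.
Residuals: [1.8116, -0.6419, -0.8379, -0.3329].
SSres = sum(residual^2) = 4.5068.

4.5068


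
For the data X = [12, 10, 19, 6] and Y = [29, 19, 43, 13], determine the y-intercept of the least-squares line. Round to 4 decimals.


The slope is b1 = 2.3775.
Sample means are xbar = 11.7500 and ybar = 26.0000.
Intercept: b0 = 26.0000 - (2.3775)(11.7500) = -1.9352.

-1.9352


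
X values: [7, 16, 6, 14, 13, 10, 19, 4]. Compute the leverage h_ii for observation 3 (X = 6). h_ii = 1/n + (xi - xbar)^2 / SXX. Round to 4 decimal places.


Mean of X: xbar = 11.1250.
SXX = 192.8750.
For X = 6: h = 1/8 + (6 - 11.1250)^2/192.8750 = 0.2612.

0.2612


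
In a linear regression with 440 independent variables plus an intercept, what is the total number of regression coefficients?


Each predictor gets one coefficient, plus one intercept.
Total parameters = 440 + 1 = 441.

441


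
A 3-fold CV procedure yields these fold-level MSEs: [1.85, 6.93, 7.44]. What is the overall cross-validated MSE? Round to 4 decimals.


Add all fold MSEs: 16.2200.
Divide by k = 3: 16.2200/3 = 5.4067.

5.4067


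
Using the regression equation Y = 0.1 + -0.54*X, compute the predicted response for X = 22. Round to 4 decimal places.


Predicted value:
Y = 0.1 + (-0.54)(22) = 0.1 + -11.8800 = -11.7800.

-11.7800


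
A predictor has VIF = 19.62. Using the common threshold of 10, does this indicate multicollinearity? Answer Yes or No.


The threshold is 10.
VIF = 19.62 is >= 10.
Multicollinearity indication: Yes.

Yes


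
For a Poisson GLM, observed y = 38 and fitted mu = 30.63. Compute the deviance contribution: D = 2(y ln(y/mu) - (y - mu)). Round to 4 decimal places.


y/mu = 38/30.63 = 1.240614 (approx.), and ln(38/30.63) = 0.215606.
y * ln(y/mu) = 38 * 0.215606 = 8.193028.
y - mu = 7.37.
D = 2 * (8.193028 - 7.37) = 1.646056, which rounds to 1.6461.

1.6461


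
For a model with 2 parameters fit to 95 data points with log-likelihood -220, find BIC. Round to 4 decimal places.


k * ln(n) = 2 * ln(95) = 2 * 4.553877 = 9.107754.
-2 * loglik = -2 * (-220) = 440.
BIC = 9.107754 + 440 = 449.107754, which rounds to 449.1078.

449.1078


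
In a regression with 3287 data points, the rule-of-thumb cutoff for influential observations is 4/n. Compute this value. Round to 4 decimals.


Using the rule of thumb:
Threshold = 4 / 3287 = 0.0012.

0.0012


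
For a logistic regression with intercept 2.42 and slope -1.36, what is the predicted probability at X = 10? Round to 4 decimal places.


Compute z = 2.42 + (-1.36)(10) = -11.1800.
exp(-z) = 71682.3621.
P = 1/(1 + 71682.3621) = 0.0000.

0.0000


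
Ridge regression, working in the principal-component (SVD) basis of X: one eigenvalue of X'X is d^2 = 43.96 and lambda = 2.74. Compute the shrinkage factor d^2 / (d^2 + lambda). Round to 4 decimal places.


Compute the denominator: 43.96 + 2.74 = 46.7000.
Shrinkage factor = 43.96 / 46.7000 = 0.9413.

0.9413


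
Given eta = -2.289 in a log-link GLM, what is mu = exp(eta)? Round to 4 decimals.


Apply the inverse link:
mu = e^-2.289 = 0.1014.

0.1014


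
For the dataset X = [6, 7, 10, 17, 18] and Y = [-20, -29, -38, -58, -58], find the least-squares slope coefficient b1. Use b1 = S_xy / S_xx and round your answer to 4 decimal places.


The sample means are xbar = 11.6000 and ybar = -40.6000.
Compute S_xx = 125.2000 and S_xy = -378.2000.
Slope b1 = S_xy / S_xx = -378.2000 / 125.2000 = -3.0208.

-3.0208


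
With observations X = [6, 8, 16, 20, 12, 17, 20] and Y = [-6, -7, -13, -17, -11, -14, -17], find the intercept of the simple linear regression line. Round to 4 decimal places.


First find the slope: b1 = -0.7829.
Means: xbar = 14.1429, ybar = -12.1429.
b0 = ybar - b1 * xbar = -12.1429 - -0.7829 * 14.1429 = -1.0703.

-1.0703


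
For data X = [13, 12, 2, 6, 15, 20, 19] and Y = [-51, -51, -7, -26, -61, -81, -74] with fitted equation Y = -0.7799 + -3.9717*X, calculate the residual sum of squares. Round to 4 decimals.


Predicted values from Y = -0.7799 + -3.9717*X.
Residuals: [1.4120, -2.5597, 1.7233, -1.3899, -0.6446, -0.7861, 2.2422].
SSres = 19.5083.

19.5083


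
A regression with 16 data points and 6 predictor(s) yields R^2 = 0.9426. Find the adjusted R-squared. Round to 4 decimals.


Using the formula:
(1 - 0.9426) = 0.0574.
Multiply by 15/9: 0.0574 * 15 = 0.8610, then 0.8610 / 9 = 0.0957.
Adj R^2 = 1 - 0.0957 = 0.9043.

0.9043


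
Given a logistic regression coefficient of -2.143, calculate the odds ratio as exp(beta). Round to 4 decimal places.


Odds ratio = exp(beta) = exp(-2.143).
= 0.1173.

0.1173


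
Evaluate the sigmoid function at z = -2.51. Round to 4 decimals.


Compute exp(2.5100) = 12.3049.
Sigmoid = 1 / (1 + 12.3049) = 1 / 13.3049 = 0.0752.

0.0752


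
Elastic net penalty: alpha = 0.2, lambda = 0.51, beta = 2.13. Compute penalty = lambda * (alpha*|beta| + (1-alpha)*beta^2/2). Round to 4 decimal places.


Compute:
L1 = 0.2 * 2.13 = 0.4260.
L2 = 0.8 * 2.13^2 / 2 = 1.8148.
Penalty = 0.51 * (0.4260 + 1.8148) = 1.1428.

1.1428


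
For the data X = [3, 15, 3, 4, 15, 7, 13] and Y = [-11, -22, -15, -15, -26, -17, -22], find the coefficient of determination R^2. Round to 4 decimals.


Fit the OLS line: b0 = -10.7123, b1 = -0.8836.
SSres = 16.8836.
SStot = 163.4286.
R^2 = 1 - 16.8836/163.4286 = 0.8967.

0.8967


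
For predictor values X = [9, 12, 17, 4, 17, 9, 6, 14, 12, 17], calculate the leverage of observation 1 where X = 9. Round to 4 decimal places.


n = 10, xbar = 11.7000.
SXX = sum((xi - xbar)^2) = 196.1000.
h = 1/10 + (9 - 11.7000)^2 / 196.1000 = 0.1372.

0.1372


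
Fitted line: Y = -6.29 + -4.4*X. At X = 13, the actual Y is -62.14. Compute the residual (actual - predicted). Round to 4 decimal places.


Fitted value at X = 13 is yhat = -6.29 + -4.4*13 = -63.4900.
Residual = -62.14 - -63.4900 = 1.3500.

1.3500


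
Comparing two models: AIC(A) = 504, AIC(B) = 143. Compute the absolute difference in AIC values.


Absolute difference = |504 - 143| = 361.
The model with lower AIC (B) is preferred.

361


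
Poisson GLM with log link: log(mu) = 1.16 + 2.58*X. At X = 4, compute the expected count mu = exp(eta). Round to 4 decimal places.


eta = 1.16 + 2.58 * 4 = 11.4800.
mu = exp(11.4800) = 96761.0678.

96761.0678


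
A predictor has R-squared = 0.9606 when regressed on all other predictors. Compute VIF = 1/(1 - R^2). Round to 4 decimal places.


VIF = 1 / (1 - 0.9606).
= 1 / 0.0394 = 25.3807.

25.3807


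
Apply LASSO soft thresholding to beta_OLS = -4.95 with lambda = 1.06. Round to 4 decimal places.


|beta_OLS| = 4.95.
lambda = 1.06.
Since |beta| > lambda, coefficient = sign(beta)*(|beta| - lambda) = -3.8900.
Result = -3.8900.

-3.8900


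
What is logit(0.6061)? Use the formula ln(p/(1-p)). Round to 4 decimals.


Compute the odds: 0.6061/0.3939 = 1.5387.
Take the natural log: ln(1.5387) = 0.4309.

0.4309


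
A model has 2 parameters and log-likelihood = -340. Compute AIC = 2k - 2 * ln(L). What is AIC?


Compute:
2k = 2*2 = 4.
-2*loglik = -2*(-340) = 680.
AIC = 4 + 680 = 684.

684


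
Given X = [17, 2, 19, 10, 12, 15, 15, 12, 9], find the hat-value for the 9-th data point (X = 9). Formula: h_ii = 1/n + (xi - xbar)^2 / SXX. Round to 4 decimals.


Mean of X: xbar = 12.3333.
SXX = 204.0000.
For X = 9: h = 1/9 + (9 - 12.3333)^2/204.0000 = 0.1656.

0.1656


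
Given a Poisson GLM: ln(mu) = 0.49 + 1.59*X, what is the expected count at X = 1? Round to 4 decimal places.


Compute eta = 0.49 + 1.59 * 1 = 2.0800.
Apply inverse link: mu = e^2.0800 = 8.0045.

8.0045


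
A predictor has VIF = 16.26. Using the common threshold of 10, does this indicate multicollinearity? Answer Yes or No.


Compare VIF = 16.26 to the threshold of 10.
16.26 >= 10, so the answer is Yes.

Yes


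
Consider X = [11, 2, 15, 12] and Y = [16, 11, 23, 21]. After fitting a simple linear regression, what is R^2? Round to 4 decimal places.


After computing the OLS fit (b0=8.7074, b1=0.9043):
SSres = 9.8883, SStot = 86.7500.
R^2 = 1 - 9.8883/86.7500 = 0.8860.

0.8860


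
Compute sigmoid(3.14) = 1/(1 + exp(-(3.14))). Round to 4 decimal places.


exp(-3.1400) = 0.0433.
1 + exp(-z) = 1.0433.
sigmoid = 1/1.0433 = 0.9585.

0.9585


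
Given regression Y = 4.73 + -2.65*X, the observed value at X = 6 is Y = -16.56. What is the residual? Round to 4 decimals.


Compute yhat = 4.73 + (-2.65)(6) = -11.1700.
Residual = actual - predicted = -16.56 - -11.1700 = -5.3900.

-5.3900


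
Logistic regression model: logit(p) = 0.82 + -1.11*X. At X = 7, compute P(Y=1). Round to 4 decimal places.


Linear predictor: z = 0.82 + -1.11 * 7 = -6.9500.
P = 1/(1 + exp(6.9500)) = 1/(1 + 1043.1497) = 0.0010.

0.0010


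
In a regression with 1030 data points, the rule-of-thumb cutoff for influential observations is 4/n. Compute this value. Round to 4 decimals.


Using the rule of thumb:
Threshold = 4 / 1030 = 0.0039.

0.0039


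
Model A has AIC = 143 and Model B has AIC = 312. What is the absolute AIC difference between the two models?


Compute |143 - 312| = 169.
Model A has the smaller AIC.

169


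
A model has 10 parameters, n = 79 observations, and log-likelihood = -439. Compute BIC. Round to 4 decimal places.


k * ln(n) = 10 * ln(79) = 10 * 4.369448 = 43.694480.
-2 * loglik = -2 * (-439) = 878.
BIC = 43.694480 + 878 = 921.694480, which rounds to 921.6945.

921.6945


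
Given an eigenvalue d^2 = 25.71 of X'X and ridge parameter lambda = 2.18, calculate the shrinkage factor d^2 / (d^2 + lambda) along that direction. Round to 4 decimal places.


d^2 + lambda = 25.71 + 2.18 = 27.8900.
Shrinkage factor = 25.71/27.8900 = 0.9218.

0.9218


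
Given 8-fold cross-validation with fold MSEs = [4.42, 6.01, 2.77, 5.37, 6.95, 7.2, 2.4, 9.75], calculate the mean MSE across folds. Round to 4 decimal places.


Add all fold MSEs: 44.8700.
Divide by k = 8: 44.8700/8 = 5.6088.

5.6088


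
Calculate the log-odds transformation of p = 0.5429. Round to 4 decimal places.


1 - p = 0.4571.
p/(1-p) = 1.1877.
logit = ln(1.1877) = 0.1720.

0.1720


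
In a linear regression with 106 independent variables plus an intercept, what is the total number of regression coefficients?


Total coefficients = number of predictors + 1 (for the intercept).
= 106 + 1 = 107.

107


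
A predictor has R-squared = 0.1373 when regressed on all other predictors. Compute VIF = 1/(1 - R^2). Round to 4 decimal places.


Denominator: 1 - 0.1373 = 0.8627.
VIF = 1 / 0.8627 = 1.1592.

1.1592


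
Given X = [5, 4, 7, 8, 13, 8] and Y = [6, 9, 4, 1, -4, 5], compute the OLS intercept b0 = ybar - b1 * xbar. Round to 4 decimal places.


The slope is b1 = -1.3636.
Sample means are xbar = 7.5000 and ybar = 3.5000.
Intercept: b0 = 3.5000 - (-1.3636)(7.5000) = 13.7273.

13.7273


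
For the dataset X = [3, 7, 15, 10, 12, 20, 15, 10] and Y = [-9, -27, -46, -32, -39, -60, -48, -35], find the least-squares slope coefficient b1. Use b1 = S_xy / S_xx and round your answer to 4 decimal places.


The sample means are xbar = 11.5000 and ybar = -37.0000.
Compute S_xx = 194.0000 and S_xy = -560.0000.
Slope b1 = S_xy / S_xx = -560.0000 / 194.0000 = -2.8866.

-2.8866


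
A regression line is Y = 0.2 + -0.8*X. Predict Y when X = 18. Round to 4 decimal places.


Predicted value:
Y = 0.2 + (-0.8)(18) = 0.2 + -14.4000 = -14.2000.

-14.2000


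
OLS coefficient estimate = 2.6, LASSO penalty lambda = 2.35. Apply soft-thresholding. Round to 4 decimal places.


|beta_OLS| = 2.6.
lambda = 2.35.
Since |beta| > lambda, coefficient = sign(beta)*(|beta| - lambda) = 0.2500.
Result = 0.2500.

0.2500


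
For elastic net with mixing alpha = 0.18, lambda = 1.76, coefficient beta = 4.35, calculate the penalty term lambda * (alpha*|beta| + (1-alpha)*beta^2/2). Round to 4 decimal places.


L1 component = 0.18 * |4.35| = 0.7830.
L2 component = 0.82 * 4.35^2 / 2 = 7.7582.
Penalty = 1.76 * (0.7830 + 7.7582) = 1.76 * 8.5412 = 15.0326.

15.0326


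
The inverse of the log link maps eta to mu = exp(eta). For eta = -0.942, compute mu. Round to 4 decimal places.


The inverse log link gives:
mu = exp(-0.942) = 0.3898.

0.3898


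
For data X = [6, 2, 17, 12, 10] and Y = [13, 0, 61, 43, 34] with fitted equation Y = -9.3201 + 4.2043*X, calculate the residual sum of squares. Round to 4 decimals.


Predicted values from Y = -9.3201 + 4.2043*X.
Residuals: [-2.9057, 0.9115, -1.1530, 1.8685, 1.2771].
SSres = 15.7256.

15.7256


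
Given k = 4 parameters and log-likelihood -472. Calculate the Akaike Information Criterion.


AIC = 2k - 2*loglik = 2(4) - 2(-472).
= 8 + 944 = 952.

952


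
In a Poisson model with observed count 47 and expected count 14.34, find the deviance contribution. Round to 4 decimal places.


y/mu = 47/14.34 = 3.277545 (approx.), and ln(47/14.34) = 1.187095.
y * ln(y/mu) = 47 * 1.187095 = 55.793465.
y - mu = 32.66.
D = 2 * (55.793465 - 32.66) = 46.266930, which rounds to 46.2669.

46.2669


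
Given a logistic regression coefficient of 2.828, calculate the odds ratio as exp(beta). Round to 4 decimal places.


Odds ratio = exp(beta) = exp(2.828).
= 16.9116.

16.9116


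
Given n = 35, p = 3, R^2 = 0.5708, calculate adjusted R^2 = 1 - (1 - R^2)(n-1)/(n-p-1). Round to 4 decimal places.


Plug in: Adj R^2 = 1 - (1 - 0.5708) * 34/31.
= 1 - 0.4292 * 34/31
= 1 - 14.5928 / 31
= 1 - 0.4707 = 0.5293.

0.5293


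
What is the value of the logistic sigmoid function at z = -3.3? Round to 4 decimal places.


exp(3.3000) = 27.1126.
1 + exp(-z) = 28.1126.
sigmoid = 1/28.1126 = 0.0356.

0.0356


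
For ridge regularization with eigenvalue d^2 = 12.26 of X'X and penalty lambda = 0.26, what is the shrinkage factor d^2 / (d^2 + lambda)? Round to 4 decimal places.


Compute the denominator: 12.26 + 0.26 = 12.5200.
Shrinkage factor = 12.26 / 12.5200 = 0.9792.

0.9792


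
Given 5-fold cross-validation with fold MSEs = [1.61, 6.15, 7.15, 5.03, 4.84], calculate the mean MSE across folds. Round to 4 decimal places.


Add all fold MSEs: 24.7800.
Divide by k = 5: 24.7800/5 = 4.9560.

4.9560


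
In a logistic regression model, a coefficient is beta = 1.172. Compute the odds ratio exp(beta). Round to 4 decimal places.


Odds ratio = exp(beta) = exp(1.172).
= 3.2284.

3.2284


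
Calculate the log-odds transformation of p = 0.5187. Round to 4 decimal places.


1 - p = 0.4813.
p/(1-p) = 1.0777.
logit = ln(1.0777) = 0.0748.

0.0748


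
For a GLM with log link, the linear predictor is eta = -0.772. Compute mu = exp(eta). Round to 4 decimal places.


The inverse log link gives:
mu = exp(-0.772) = 0.4621.

0.4621


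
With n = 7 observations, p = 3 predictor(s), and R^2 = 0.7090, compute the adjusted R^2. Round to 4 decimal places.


Using the formula:
(1 - 0.7090) = 0.2910.
Multiply by 6/3: 0.2910 * 6 = 1.7460, then 1.7460 / 3 = 0.5820.
Adj R^2 = 1 - 0.5820 = 0.4180.

0.4180
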